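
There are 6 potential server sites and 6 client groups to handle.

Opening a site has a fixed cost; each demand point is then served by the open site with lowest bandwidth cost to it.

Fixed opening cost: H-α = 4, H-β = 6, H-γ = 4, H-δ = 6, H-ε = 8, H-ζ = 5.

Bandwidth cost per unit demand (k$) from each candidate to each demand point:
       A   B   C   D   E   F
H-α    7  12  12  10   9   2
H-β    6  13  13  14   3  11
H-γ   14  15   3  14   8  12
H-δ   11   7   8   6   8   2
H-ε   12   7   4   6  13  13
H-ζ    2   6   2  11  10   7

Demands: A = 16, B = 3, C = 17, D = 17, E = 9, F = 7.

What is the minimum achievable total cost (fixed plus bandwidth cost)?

Open {H-β, H-δ, H-ζ}: assign each demand point to its cheapest open site.
  A→H-ζ 16×2=32, B→H-ζ 3×6=18, C→H-ζ 17×2=34, D→H-δ 17×6=102, E→H-β 9×3=27, F→H-δ 7×2=14
  bandwidth cost 227, fixed 17 → total 244.
Compare {H-α, H-β, H-δ, H-ζ}: bandwidth cost 227 + fixed 21 = 248.
Compare {H-β, H-γ, H-δ, H-ζ}: bandwidth cost 227 + fixed 21 = 248.
Compare {H-α, H-β, H-ε, H-ζ}: bandwidth cost 227 + fixed 23 = 250.
All other subsets cost ≥ 248. Minimum total cost: 244.

244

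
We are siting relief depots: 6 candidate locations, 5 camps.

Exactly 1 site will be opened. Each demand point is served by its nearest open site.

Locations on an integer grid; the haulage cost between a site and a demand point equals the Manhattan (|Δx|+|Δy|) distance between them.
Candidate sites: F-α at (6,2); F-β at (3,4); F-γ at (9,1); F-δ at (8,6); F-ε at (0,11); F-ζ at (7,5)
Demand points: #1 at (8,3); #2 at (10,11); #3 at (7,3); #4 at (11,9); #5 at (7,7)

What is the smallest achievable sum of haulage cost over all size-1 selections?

22

Open {F-δ}.
  #1→F-δ 3, #2→F-δ 7, #3→F-δ 4, #4→F-δ 6, #5→F-δ 2  ⇒ total 22.
Compare {F-ζ}: total 24.
Compare {F-α}: total 36.
No size-1 selection does better; minimum is 22.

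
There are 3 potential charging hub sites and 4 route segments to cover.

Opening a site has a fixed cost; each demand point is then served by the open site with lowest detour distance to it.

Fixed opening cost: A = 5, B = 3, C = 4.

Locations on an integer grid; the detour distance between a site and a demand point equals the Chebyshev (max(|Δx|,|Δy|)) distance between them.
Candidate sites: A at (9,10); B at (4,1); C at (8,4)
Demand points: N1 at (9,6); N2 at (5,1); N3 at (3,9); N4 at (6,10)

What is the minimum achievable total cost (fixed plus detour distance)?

Open {C}: assign each demand point to its cheapest open site.
  N1→C 2, N2→C 3, N3→C 5, N4→C 6
  detour distance 16, fixed 4 → total 20.
Compare {B, C}: detour distance 14 + fixed 7 = 21.
Compare {A, B}: detour distance 14 + fixed 8 = 22.
Compare {A, C}: detour distance 13 + fixed 9 = 22.
All other subsets cost ≥ 21. Minimum total cost: 20.

20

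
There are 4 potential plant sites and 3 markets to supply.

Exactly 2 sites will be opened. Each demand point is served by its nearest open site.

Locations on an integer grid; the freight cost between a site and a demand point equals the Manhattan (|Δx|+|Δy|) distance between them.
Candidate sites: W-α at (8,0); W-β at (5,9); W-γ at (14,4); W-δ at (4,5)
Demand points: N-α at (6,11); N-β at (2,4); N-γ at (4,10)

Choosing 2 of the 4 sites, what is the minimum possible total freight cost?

Open {W-β, W-δ}.
  N-α→W-β 3, N-β→W-δ 3, N-γ→W-β 2  ⇒ total 8.
Compare {W-α, W-β}: total 13.
Compare {W-β, W-γ}: total 13.
No size-2 selection does better; minimum is 8.

8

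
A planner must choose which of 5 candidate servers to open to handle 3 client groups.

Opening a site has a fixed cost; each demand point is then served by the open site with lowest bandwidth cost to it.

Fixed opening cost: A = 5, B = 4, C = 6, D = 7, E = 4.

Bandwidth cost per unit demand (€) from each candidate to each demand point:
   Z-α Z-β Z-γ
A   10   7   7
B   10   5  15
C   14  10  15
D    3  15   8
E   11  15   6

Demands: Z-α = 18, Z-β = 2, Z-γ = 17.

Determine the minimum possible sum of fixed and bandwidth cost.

Open {B, D, E}: assign each demand point to its cheapest open site.
  Z-α→D 18×3=54, Z-β→B 2×5=10, Z-γ→E 17×6=102
  bandwidth cost 166, fixed 15 → total 181.
Compare {A, D, E}: bandwidth cost 170 + fixed 16 = 186.
Compare {A, B, D, E}: bandwidth cost 166 + fixed 20 = 186.
Compare {B, C, D, E}: bandwidth cost 166 + fixed 21 = 187.
All other subsets cost ≥ 186. Minimum total cost: 181.

181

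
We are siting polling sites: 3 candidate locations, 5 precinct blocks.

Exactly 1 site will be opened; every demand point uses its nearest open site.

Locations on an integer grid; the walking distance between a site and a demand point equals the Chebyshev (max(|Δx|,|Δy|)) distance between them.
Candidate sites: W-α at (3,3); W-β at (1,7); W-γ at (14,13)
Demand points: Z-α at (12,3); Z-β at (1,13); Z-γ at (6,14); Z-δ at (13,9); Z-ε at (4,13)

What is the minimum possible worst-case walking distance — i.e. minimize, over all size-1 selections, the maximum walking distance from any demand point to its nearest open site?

Open {W-α}.
  Farthest demand point is Z-γ at walking distance 11 (to W-α); all others are ≤ 11.
With {W-β} the worst case is 12.
With {W-γ} the worst case is 13.
No size-1 selection achieves below 11.

11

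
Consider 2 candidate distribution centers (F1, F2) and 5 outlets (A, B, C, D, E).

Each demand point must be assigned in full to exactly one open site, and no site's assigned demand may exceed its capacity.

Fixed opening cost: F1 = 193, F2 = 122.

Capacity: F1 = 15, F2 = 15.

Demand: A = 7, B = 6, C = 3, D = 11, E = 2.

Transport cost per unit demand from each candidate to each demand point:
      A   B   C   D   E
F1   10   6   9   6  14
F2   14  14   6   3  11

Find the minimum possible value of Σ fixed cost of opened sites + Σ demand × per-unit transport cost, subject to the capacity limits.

500

Open {F1, F2}; cheapest assignment that respects the capacities:
  F1 (cap 15, load 15): A, B, E — cost 7×10 + 6×6 + 2×14 = 134
  F2 (cap 15, load 14): C, D — cost 3×6 + 11×3 = 51
  Shipping 185, fixed 315 → total 500.
  Any other capacity-feasible assignment to {F1, F2} ships for at least 185.
Total demand is 29 and no other set of sites has combined capacity ≥ 29, so {F1, F2} is the only feasible choice of open sites. Minimum: 500.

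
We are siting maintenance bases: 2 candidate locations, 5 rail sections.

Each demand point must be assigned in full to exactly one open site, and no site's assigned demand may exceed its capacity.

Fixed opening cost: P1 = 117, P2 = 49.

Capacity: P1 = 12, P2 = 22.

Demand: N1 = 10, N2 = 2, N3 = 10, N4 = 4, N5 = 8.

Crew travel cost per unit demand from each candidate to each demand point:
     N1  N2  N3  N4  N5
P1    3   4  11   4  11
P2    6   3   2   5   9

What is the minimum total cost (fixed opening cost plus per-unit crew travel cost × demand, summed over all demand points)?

Open {P1, P2}; cheapest assignment that respects the capacities:
  P1 (cap 12, load 12): N1, N2 — cost 10×3 + 2×4 = 38
  P2 (cap 22, load 22): N3, N4, N5 — cost 10×2 + 4×5 + 8×9 = 112
  Shipping 150, fixed 166 → total 316.
  Any other capacity-feasible assignment to {P1, P2} ships for at least 150.
Total demand is 34 and no other set of sites has combined capacity ≥ 34, so {P1, P2} is the only feasible choice of open sites. Minimum: 316.

316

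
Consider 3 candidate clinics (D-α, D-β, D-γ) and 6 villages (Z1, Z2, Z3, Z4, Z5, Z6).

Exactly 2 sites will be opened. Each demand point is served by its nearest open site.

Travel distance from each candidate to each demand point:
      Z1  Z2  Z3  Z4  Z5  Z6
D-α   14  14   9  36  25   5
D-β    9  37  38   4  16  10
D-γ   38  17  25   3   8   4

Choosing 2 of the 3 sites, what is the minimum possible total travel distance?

Open {D-α, D-γ}.
  Z1→D-α 14, Z2→D-α 14, Z3→D-α 9, Z4→D-γ 3, Z5→D-γ 8, Z6→D-γ 4  ⇒ total 52.
Compare {D-α, D-β}: total 57.
Compare {D-β, D-γ}: total 66.

52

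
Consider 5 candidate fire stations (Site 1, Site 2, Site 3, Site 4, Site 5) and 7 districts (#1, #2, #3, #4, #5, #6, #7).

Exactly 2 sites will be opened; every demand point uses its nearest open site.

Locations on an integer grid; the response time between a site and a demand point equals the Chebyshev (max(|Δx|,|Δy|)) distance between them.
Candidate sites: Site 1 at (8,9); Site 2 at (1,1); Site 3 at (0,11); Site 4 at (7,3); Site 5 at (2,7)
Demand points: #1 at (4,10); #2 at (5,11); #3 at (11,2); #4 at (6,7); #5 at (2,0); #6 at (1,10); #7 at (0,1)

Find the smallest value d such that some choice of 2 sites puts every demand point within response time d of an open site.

6

Open {Site 4, Site 5}.
  Farthest demand point is #7 at response time 6 (to Site 5); all others are ≤ 6.
With {Site 1, Site 2} the worst case is 7.
With {Site 1, Site 4} the worst case is 7.
No size-2 selection achieves below 6.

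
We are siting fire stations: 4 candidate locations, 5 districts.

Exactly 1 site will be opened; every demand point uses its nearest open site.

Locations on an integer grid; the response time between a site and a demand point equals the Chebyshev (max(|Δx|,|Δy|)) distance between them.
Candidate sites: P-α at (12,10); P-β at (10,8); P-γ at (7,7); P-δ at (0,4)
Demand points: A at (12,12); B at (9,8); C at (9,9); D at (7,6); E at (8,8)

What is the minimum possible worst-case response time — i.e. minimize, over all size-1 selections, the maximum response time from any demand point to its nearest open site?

Open {P-β}.
  Farthest demand point is A at response time 4 (to P-β); all others are ≤ 4.
With {P-α} the worst case is 5.
With {P-γ} the worst case is 5.
No size-1 selection achieves below 4.

4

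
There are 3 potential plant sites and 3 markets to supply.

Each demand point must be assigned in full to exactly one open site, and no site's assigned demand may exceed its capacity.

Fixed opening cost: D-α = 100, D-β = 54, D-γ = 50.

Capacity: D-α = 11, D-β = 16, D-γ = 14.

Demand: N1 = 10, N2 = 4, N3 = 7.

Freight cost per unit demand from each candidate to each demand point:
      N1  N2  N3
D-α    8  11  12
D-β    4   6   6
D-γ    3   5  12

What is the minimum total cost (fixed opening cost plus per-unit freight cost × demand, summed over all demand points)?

196

Open {D-β, D-γ}; cheapest assignment that respects the capacities:
  D-β (cap 16, load 7): N3 — cost 7×6 = 42
  D-γ (cap 14, load 14): N1, N2 — cost 10×3 + 4×5 = 50
  Shipping 92, fixed 104 → total 196.
  Any other capacity-feasible assignment to {D-β, D-γ} ships for at least 92.
Compare {D-α, D-γ}: its best feasible assignment gives total 284.
Compare {D-α, D-β, D-γ}: its best feasible assignment gives total 296.
Every other set of open sites that can feasibly serve all demand totals ≥ 284 even under its best assignment. Minimum: 196.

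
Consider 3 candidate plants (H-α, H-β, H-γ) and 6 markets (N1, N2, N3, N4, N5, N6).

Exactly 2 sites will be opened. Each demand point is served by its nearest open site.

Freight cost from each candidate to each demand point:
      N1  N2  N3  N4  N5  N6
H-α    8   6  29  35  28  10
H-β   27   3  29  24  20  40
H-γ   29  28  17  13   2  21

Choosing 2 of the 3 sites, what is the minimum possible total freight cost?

56

Open {H-α, H-γ}.
  N1→H-α 8, N2→H-α 6, N3→H-γ 17, N4→H-γ 13, N5→H-γ 2, N6→H-α 10  ⇒ total 56.
Compare {H-β, H-γ}: total 83.
Compare {H-α, H-β}: total 94.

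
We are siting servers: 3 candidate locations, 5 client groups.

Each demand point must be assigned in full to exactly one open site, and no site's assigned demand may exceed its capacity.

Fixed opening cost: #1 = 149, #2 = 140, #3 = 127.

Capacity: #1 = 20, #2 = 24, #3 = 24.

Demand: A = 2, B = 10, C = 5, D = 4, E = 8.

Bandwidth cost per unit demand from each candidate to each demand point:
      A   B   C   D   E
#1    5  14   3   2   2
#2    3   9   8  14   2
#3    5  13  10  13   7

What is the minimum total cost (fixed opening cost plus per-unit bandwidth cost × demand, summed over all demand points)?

Open {#1, #2}; cheapest assignment that respects the capacities:
  #1 (cap 20, load 17): C, D, E — cost 5×3 + 4×2 + 8×2 = 39
  #2 (cap 24, load 12): A, B — cost 2×3 + 10×9 = 96
  Shipping 135, fixed 289 → total 424.
  Any other capacity-feasible assignment to {#1, #2} ships for at least 135.
Compare {#1, #3}: its best feasible assignment gives total 455.
Compare {#2, #3}: its best feasible assignment gives total 475.
Every other set of open sites that can feasibly serve all demand totals ≥ 455 even under its best assignment. Minimum: 424.

424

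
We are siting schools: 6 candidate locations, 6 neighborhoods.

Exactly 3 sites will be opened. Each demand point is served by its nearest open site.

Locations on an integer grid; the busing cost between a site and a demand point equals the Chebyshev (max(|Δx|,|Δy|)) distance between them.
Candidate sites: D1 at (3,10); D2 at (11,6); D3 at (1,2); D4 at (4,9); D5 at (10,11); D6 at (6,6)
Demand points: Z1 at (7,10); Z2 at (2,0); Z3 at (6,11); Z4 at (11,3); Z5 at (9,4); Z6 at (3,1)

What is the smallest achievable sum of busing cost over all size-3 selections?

Open {D2, D3, D4}.
  Z1→D4 3, Z2→D3 2, Z3→D4 2, Z4→D2 3, Z5→D2 2, Z6→D3 2  ⇒ total 14.
Compare {D1, D2, D3}: total 16.
Compare {D2, D3, D5}: total 16.
No size-3 selection does better; minimum is 14.

14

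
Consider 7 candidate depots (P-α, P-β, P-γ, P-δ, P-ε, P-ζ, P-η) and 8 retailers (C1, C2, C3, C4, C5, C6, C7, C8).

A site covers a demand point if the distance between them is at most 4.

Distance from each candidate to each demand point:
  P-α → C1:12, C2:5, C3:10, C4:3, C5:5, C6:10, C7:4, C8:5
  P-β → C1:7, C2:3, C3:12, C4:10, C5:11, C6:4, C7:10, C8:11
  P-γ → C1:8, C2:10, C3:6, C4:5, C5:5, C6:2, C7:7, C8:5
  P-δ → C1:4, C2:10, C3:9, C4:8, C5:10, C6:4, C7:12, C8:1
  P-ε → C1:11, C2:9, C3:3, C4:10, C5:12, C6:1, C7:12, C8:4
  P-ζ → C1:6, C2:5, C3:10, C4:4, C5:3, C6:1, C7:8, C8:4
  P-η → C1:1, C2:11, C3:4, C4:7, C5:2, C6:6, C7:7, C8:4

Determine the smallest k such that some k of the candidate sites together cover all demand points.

Coverage sets (demand points within 4 of each site):
  P-α: {C4, C7}
  P-β: {C2, C6}
  P-γ: {C6}
  P-δ: {C1, C6, C8}
  P-ε: {C3, C6, C8}
  P-ζ: {C4, C5, C6, C8}
  P-η: {C1, C3, C5, C8}
No 2 sites suffice: every size-2 union leaves at least one demand point uncovered.
But {P-α, P-β, P-η} covers everything, so the minimum is 3.

3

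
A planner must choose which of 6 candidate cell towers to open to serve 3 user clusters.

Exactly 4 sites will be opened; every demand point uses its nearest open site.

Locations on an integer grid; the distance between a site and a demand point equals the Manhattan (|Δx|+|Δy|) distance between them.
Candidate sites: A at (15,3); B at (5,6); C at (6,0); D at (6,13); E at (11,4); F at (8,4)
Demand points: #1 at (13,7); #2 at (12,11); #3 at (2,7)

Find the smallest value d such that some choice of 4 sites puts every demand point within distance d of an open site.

8

Open {A, B, C, D}.
  Farthest demand point is #2 at distance 8 (to D); all others are ≤ 8.
With {A, B, C, E} the worst case is 8.
With {A, B, D, E} the worst case is 8.
No size-4 selection achieves below 8.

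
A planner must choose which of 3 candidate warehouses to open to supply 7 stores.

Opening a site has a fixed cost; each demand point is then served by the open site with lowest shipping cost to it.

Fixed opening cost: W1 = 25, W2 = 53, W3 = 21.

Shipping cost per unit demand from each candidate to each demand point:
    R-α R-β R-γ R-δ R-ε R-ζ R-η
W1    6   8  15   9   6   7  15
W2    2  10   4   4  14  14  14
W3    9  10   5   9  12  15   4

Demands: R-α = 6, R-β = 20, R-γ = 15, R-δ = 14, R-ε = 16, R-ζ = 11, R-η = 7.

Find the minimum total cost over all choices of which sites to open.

588

Open {W1, W2, W3}: assign each demand point to its cheapest open site.
  R-α→W2 6×2=12, R-β→W1 20×8=160, R-γ→W2 15×4=60, R-δ→W2 14×4=56, R-ε→W1 16×6=96, R-ζ→W1 11×7=77, R-η→W3 7×4=28
  shipping cost 489, fixed 99 → total 588.
Compare {W1, W2}: shipping cost 559 + fixed 78 = 637.
Compare {W1, W3}: shipping cost 598 + fixed 46 = 644.
Compare {W2, W3}: shipping cost 702 + fixed 74 = 776.
All other subsets cost ≥ 637. Minimum total cost: 588.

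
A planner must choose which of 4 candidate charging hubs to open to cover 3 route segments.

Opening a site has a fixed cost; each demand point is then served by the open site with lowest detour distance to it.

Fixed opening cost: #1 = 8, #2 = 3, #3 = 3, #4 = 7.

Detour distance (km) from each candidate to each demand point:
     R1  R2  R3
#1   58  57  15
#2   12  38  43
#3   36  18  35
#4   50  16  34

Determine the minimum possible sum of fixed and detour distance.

59

Open {#1, #2, #3}: assign each demand point to its cheapest open site.
  R1→#2 12, R2→#3 18, R3→#1 15
  detour distance 45, fixed 14 → total 59.
Compare {#1, #2, #4}: detour distance 43 + fixed 18 = 61.
Compare {#1, #2, #3, #4}: detour distance 43 + fixed 21 = 64.
Compare {#2, #3}: detour distance 65 + fixed 6 = 71.
All other subsets cost ≥ 61. Minimum total cost: 59.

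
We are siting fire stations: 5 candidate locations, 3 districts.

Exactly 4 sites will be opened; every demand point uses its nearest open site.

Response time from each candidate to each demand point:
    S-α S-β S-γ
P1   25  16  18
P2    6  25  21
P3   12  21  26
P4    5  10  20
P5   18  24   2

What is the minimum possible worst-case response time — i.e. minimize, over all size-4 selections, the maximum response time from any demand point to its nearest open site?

10

Open {P1, P2, P4, P5}.
  Farthest demand point is S-β at response time 10 (to P4); all others are ≤ 10.
With {P1, P3, P4, P5} the worst case is 10.
With {P2, P3, P4, P5} the worst case is 10.
No size-4 selection achieves below 10.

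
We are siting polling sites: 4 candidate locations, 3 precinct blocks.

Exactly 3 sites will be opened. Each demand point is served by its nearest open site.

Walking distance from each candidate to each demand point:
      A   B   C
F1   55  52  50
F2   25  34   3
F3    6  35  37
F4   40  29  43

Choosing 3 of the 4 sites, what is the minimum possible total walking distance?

Open {F2, F3, F4}.
  A→F3 6, B→F4 29, C→F2 3  ⇒ total 38.
Compare {F1, F2, F3}: total 43.
Compare {F1, F2, F4}: total 57.
No size-3 selection does better; minimum is 38.

38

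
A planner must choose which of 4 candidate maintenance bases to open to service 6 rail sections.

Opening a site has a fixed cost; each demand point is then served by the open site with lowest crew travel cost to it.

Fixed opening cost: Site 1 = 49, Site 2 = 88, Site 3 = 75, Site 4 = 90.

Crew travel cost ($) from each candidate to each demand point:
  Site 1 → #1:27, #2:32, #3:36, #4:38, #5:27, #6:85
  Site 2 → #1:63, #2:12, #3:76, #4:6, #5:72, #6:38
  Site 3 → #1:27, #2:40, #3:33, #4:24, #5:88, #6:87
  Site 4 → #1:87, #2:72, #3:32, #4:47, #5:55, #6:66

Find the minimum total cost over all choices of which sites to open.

283

Open {Site 1, Site 2}: assign each demand point to its cheapest open site.
  #1→Site 1 27, #2→Site 2 12, #3→Site 1 36, #4→Site 2 6, #5→Site 1 27, #6→Site 2 38
  crew travel cost 146, fixed 137 → total 283.
Compare {Site 1}: crew travel cost 245 + fixed 49 = 294.
Compare {Site 2, Site 3}: crew travel cost 188 + fixed 163 = 351.
Compare {Site 1, Site 3}: crew travel cost 228 + fixed 124 = 352.
All other subsets cost ≥ 294. Minimum total cost: 283.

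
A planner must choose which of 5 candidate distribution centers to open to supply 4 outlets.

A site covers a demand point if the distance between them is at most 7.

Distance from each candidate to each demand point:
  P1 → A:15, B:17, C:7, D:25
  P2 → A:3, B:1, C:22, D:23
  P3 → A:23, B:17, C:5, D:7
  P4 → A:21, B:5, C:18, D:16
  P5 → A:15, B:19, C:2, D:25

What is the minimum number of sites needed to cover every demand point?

2

Coverage sets (demand points within 7 of each site):
  P1: {C}
  P2: {A, B}
  P3: {C, D}
  P4: {B}
  P5: {C}
No single site covers all 4 demand points.
But {P2, P3} covers everything, so the minimum is 2.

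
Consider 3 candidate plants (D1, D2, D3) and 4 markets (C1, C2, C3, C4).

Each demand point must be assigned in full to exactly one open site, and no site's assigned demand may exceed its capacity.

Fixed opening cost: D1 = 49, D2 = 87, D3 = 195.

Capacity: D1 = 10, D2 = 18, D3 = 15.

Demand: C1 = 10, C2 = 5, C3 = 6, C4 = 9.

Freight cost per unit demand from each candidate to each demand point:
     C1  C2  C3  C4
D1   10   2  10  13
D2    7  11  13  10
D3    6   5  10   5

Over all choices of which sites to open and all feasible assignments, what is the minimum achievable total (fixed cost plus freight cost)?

500

Open {D2, D3}; cheapest assignment that respects the capacities:
  D2 (cap 18, load 16): C1, C3 — cost 10×7 + 6×13 = 148
  D3 (cap 15, load 14): C2, C4 — cost 5×5 + 9×5 = 70
  Shipping 218, fixed 282 → total 500.
  Any other capacity-feasible assignment to {D2, D3} ships for at least 218.
Compare {D1, D2, D3}: its best feasible assignment gives total 516.
Every other set of open sites that can feasibly serve all demand totals ≥ 516 even under its best assignment. Minimum: 500.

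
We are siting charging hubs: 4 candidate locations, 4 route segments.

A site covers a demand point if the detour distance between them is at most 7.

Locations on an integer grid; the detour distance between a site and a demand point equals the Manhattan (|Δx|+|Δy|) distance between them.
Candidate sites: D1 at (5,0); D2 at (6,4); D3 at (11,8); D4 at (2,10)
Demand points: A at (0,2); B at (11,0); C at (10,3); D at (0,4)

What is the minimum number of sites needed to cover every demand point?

2

Coverage sets (demand points within 7 of each site):
  D1: {A, B}
  D2: {C, D}
  D3: {C}
  D4: {}
No single site covers all 4 demand points.
But {D1, D2} covers everything, so the minimum is 2.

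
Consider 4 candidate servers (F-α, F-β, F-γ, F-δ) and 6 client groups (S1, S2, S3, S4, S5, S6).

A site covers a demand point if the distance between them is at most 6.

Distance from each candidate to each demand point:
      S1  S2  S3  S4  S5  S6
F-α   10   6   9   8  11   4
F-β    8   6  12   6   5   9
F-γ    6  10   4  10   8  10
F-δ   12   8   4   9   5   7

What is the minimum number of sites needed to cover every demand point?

Coverage sets (demand points within 6 of each site):
  F-α: {S2, S6}
  F-β: {S2, S4, S5}
  F-γ: {S1, S3}
  F-δ: {S3, S5}
No 2 sites suffice: every size-2 union leaves at least one demand point uncovered.
But {F-α, F-β, F-γ} covers everything, so the minimum is 3.

3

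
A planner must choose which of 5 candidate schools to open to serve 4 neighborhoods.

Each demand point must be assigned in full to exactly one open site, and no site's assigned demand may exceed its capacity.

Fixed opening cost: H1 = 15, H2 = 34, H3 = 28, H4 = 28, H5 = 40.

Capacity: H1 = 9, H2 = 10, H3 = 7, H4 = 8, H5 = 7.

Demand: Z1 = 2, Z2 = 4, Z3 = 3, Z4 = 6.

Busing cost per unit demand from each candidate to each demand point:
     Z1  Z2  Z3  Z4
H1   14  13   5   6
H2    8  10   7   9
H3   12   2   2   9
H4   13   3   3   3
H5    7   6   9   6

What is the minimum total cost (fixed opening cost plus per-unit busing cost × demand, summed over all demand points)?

Open {H3, H4}; cheapest assignment that respects the capacities:
  H3 (cap 7, load 7): Z2, Z3 — cost 4×2 + 3×2 = 14
  H4 (cap 8, load 8): Z1, Z4 — cost 2×13 + 6×3 = 44
  Shipping 58, fixed 56 → total 114.
  Any other capacity-feasible assignment to {H3, H4} ships for at least 58.
Compare {H1, H3}: its best feasible assignment gives total 121.
Compare {H1, H4}: its best feasible assignment gives total 128.
Every other set of open sites that can feasibly serve all demand totals ≥ 121 even under its best assignment. Minimum: 114.

114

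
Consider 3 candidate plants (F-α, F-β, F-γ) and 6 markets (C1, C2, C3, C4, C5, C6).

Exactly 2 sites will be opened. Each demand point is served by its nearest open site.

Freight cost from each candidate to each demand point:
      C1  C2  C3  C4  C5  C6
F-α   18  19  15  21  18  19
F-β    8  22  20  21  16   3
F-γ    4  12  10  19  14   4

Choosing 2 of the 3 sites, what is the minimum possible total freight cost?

Open {F-β, F-γ}.
  C1→F-γ 4, C2→F-γ 12, C3→F-γ 10, C4→F-γ 19, C5→F-γ 14, C6→F-β 3  ⇒ total 62.
Compare {F-α, F-γ}: total 63.
Compare {F-α, F-β}: total 82.

62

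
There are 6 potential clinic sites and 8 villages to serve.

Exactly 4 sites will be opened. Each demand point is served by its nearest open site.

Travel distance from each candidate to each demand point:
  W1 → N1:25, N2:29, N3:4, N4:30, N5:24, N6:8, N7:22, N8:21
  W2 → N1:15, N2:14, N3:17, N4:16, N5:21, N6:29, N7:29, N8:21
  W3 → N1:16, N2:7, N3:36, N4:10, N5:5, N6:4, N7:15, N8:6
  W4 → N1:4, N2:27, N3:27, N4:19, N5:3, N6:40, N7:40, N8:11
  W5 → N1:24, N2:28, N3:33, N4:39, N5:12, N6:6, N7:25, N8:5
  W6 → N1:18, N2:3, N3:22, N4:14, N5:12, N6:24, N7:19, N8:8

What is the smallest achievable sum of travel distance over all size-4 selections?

Open {W1, W3, W4, W6}.
  N1→W4 4, N2→W6 3, N3→W1 4, N4→W3 10, N5→W4 3, N6→W3 4, N7→W3 15, N8→W3 6  ⇒ total 49.
Compare {W1, W3, W4, W5}: total 52.
Compare {W1, W2, W3, W4}: total 53.
No size-4 selection does better; minimum is 49.

49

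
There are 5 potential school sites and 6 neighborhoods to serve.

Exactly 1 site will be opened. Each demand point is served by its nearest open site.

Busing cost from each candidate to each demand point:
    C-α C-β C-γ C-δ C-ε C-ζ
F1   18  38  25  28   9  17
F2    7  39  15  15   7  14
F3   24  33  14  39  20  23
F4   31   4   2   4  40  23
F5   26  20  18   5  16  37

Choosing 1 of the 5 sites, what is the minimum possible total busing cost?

97

Open {F2}.
  C-α→F2 7, C-β→F2 39, C-γ→F2 15, C-δ→F2 15, C-ε→F2 7, C-ζ→F2 14  ⇒ total 97.
Compare {F4}: total 104.
Compare {F5}: total 122.
No size-1 selection does better; minimum is 97.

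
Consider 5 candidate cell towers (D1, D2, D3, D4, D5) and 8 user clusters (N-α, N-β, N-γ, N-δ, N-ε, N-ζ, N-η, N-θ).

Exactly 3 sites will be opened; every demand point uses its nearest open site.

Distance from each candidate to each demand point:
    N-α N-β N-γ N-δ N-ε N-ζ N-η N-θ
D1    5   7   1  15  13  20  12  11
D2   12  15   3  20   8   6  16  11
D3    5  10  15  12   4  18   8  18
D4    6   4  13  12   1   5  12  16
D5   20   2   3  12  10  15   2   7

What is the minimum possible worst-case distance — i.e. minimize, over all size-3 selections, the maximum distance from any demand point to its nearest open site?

12

Open {D1, D2, D3}.
  Farthest demand point is N-δ at distance 12 (to D3); all others are ≤ 12.
With {D1, D2, D4} the worst case is 12.
With {D1, D2, D5} the worst case is 12.
No size-3 selection achieves below 12.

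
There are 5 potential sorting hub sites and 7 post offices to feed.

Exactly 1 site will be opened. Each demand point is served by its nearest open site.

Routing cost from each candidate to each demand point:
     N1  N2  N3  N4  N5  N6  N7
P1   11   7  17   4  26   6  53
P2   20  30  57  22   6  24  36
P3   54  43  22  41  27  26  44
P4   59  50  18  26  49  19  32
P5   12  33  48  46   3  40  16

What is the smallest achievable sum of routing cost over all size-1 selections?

124

Open {P1}.
  N1→P1 11, N2→P1 7, N3→P1 17, N4→P1 4, N5→P1 26, N6→P1 6, N7→P1 53  ⇒ total 124.
Compare {P2}: total 195.
Compare {P5}: total 198.
No size-1 selection does better; minimum is 124.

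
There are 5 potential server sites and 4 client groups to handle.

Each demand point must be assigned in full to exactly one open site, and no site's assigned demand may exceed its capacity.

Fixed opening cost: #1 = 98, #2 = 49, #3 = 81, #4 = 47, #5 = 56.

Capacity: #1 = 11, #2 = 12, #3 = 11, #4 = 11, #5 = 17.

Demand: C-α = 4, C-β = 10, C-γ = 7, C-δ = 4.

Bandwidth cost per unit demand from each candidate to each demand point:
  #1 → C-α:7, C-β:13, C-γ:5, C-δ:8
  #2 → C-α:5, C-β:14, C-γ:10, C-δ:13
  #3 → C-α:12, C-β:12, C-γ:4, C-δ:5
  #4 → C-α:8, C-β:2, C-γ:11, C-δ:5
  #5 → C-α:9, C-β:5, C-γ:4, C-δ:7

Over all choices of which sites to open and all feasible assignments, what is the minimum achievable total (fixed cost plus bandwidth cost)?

215

Open {#4, #5}; cheapest assignment that respects the capacities:
  #4 (cap 11, load 10): C-β — cost 10×2 = 20
  #5 (cap 17, load 15): C-α, C-γ, C-δ — cost 4×9 + 7×4 + 4×7 = 92
  Shipping 112, fixed 103 → total 215.
  Any other capacity-feasible assignment to {#4, #5} ships for at least 112.
Compare {#2, #4, #5}: its best feasible assignment gives total 248.
Compare {#2, #5}: its best feasible assignment gives total 255.
Every other set of open sites that can feasibly serve all demand totals ≥ 248 even under its best assignment. Minimum: 215.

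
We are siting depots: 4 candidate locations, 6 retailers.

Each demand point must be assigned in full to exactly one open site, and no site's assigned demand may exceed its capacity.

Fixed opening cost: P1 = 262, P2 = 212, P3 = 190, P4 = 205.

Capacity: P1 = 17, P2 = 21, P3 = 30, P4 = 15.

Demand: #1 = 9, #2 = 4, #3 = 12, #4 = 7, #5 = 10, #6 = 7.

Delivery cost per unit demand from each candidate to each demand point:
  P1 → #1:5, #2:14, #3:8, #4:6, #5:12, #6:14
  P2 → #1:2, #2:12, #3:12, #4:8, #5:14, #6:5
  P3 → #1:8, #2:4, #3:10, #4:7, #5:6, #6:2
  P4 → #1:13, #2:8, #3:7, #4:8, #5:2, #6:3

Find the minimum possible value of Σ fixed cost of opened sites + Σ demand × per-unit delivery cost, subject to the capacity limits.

703

Open {P2, P3}; cheapest assignment that respects the capacities:
  P2 (cap 21, load 21): #1, #3 — cost 9×2 + 12×12 = 162
  P3 (cap 30, load 28): #2, #4, #5, #6 — cost 4×4 + 7×7 + 10×6 + 7×2 = 139
  Shipping 301, fixed 402 → total 703.
  Any other capacity-feasible assignment to {P2, P3} ships for at least 301.
Compare {P2, P3, P4}: its best feasible assignment gives total 844.
Compare {P1, P3, P4}: its best feasible assignment gives total 914.
Every other set of open sites that can feasibly serve all demand totals ≥ 844 even under its best assignment. Minimum: 703.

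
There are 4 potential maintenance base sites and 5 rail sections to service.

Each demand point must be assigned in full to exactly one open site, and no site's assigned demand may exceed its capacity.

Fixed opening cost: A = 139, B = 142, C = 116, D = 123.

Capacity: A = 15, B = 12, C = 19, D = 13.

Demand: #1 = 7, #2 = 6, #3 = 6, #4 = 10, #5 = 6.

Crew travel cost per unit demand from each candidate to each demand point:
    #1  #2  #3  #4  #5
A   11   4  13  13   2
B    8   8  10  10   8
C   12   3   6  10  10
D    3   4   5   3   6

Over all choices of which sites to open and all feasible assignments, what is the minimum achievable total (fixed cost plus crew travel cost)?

551

Open {A, C, D}; cheapest assignment that respects the capacities:
  A (cap 15, load 13): #1, #5 — cost 7×11 + 6×2 = 89
  C (cap 19, load 12): #2, #3 — cost 6×3 + 6×6 = 54
  D (cap 13, load 10): #4 — cost 10×3 = 30
  Shipping 173, fixed 378 → total 551.
  Any other capacity-feasible assignment to {A, C, D} ships for at least 173.
Compare {B, C, D}: its best feasible assignment gives total 581.
Compare {A, B, D}: its best feasible assignment gives total 591.
Every other set of open sites that can feasibly serve all demand totals ≥ 581 even under its best assignment. Minimum: 551.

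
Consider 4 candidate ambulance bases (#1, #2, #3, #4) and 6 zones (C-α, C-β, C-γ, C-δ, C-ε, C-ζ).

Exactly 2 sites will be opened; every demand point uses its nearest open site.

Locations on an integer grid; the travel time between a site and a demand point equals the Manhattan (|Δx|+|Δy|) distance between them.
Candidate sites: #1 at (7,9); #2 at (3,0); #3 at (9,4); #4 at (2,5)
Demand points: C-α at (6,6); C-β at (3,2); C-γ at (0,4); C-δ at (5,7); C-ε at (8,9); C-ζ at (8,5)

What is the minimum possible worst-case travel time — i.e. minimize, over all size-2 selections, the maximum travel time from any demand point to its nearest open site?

5

Open {#1, #4}.
  Farthest demand point is C-ζ at travel time 5 (to #1); all others are ≤ 5.
With {#3, #4} the worst case is 6.
With {#1, #2} the worst case is 7.
No size-2 selection achieves below 5.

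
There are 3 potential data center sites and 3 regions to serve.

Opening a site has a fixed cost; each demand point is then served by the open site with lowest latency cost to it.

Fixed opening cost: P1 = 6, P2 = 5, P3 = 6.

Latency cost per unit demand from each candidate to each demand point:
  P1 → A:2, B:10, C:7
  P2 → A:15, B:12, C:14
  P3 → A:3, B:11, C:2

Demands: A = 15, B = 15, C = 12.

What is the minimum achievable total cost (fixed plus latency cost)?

Open {P1, P3}: assign each demand point to its cheapest open site.
  A→P1 15×2=30, B→P1 15×10=150, C→P3 12×2=24
  latency cost 204, fixed 12 → total 216.
Compare {P1, P2, P3}: latency cost 204 + fixed 17 = 221.
Compare {P3}: latency cost 234 + fixed 6 = 240.
Compare {P2, P3}: latency cost 234 + fixed 11 = 245.
All other subsets cost ≥ 221. Minimum total cost: 216.

216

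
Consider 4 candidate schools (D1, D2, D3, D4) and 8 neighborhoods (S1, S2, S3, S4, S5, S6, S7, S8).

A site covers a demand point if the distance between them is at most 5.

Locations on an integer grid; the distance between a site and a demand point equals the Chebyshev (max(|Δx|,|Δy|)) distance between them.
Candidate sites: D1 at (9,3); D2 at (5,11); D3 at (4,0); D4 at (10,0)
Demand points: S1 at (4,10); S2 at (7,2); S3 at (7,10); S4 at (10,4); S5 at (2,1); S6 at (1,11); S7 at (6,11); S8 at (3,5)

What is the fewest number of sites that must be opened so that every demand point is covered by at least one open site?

3

Coverage sets (demand points within 5 of each site):
  D1: {S2, S4}
  D2: {S1, S3, S6, S7}
  D3: {S2, S5, S8}
  D4: {S2, S4}
No 2 sites suffice: every size-2 union leaves at least one demand point uncovered.
But {D1, D2, D3} covers everything, so the minimum is 3.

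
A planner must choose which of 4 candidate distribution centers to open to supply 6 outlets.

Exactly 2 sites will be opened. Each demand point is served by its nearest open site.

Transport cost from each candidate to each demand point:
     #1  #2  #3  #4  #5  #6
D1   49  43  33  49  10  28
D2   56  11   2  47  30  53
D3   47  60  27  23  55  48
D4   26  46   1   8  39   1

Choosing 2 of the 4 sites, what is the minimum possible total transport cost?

77

Open {D2, D4}.
  #1→D4 26, #2→D2 11, #3→D4 1, #4→D4 8, #5→D2 30, #6→D4 1  ⇒ total 77.
Compare {D1, D4}: total 89.
Compare {D3, D4}: total 121.
No size-2 selection does better; minimum is 77.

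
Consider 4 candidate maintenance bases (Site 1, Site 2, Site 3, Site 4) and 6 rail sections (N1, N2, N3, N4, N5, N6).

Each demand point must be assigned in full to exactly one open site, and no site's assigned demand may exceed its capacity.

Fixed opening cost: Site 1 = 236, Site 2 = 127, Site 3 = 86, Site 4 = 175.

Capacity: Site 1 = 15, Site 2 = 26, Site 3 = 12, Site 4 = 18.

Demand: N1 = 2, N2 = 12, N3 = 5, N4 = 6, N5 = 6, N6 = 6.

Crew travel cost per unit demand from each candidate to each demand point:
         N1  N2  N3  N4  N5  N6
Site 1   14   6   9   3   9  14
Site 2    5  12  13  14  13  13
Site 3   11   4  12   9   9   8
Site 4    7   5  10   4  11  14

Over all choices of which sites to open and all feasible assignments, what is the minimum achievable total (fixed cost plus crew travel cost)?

Open {Site 2, Site 3}; cheapest assignment that respects the capacities:
  Site 2 (cap 26, load 25): N1, N3, N4, N5, N6 — cost 2×5 + 5×13 + 6×14 + 6×13 + 6×13 = 315
  Site 3 (cap 12, load 12): N2 — cost 12×4 = 48
  Shipping 363, fixed 213 → total 576.
  Any other capacity-feasible assignment to {Site 2, Site 3} ships for at least 363.
Compare {Site 2, Site 4}: its best feasible assignment gives total 617.
Compare {Site 2, Site 3, Site 4}: its best feasible assignment gives total 649.
Every other set of open sites that can feasibly serve all demand totals ≥ 617 even under its best assignment. Minimum: 576.

576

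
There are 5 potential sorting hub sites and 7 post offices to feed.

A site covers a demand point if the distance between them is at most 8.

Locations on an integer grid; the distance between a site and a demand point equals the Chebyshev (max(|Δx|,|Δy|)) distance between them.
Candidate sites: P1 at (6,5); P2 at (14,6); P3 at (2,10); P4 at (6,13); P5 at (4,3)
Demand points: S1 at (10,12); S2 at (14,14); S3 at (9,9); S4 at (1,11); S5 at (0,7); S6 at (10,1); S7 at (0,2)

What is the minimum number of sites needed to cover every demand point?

Coverage sets (demand points within 8 of each site):
  P1: {S1, S3, S4, S5, S6, S7}
  P2: {S1, S2, S3, S6}
  P3: {S1, S3, S4, S5, S7}
  P4: {S1, S2, S3, S4, S5}
  P5: {S3, S4, S5, S6, S7}
No single site covers all 7 demand points.
But {P1, P2} covers everything, so the minimum is 2.

2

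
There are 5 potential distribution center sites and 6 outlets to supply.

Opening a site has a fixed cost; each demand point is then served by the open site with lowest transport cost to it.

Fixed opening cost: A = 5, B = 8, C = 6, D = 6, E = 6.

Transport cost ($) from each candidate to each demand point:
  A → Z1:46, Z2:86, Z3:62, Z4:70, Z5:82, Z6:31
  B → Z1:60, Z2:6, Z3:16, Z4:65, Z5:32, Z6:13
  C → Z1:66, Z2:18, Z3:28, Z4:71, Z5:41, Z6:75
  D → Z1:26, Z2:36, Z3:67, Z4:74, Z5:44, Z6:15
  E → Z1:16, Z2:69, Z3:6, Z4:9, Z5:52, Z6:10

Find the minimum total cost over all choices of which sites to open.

93

Open {B, E}: assign each demand point to its cheapest open site.
  Z1→E 16, Z2→B 6, Z3→E 6, Z4→E 9, Z5→B 32, Z6→E 10
  transport cost 79, fixed 14 → total 93.
Compare {A, B, E}: transport cost 79 + fixed 19 = 98.
Compare {B, C, E}: transport cost 79 + fixed 20 = 99.
Compare {B, D, E}: transport cost 79 + fixed 20 = 99.
All other subsets cost ≥ 98. Minimum total cost: 93.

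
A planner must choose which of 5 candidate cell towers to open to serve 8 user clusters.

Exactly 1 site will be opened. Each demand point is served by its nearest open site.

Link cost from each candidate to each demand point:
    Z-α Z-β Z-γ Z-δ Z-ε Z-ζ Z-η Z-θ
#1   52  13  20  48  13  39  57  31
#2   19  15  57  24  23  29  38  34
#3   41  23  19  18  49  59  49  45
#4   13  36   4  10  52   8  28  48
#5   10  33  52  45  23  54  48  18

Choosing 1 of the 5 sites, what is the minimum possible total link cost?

Open {#4}.
  Z-α→#4 13, Z-β→#4 36, Z-γ→#4 4, Z-δ→#4 10, Z-ε→#4 52, Z-ζ→#4 8, Z-η→#4 28, Z-θ→#4 48  ⇒ total 199.
Compare {#2}: total 239.
Compare {#1}: total 273.
No size-1 selection does better; minimum is 199.

199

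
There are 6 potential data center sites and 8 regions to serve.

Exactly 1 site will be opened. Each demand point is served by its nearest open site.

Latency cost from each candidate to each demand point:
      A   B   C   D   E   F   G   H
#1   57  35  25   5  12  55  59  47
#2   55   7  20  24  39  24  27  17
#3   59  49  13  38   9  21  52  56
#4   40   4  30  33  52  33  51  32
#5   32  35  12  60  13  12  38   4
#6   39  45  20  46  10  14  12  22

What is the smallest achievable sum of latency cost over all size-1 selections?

Open {#5}.
  A→#5 32, B→#5 35, C→#5 12, D→#5 60, E→#5 13, F→#5 12, G→#5 38, H→#5 4  ⇒ total 206.
Compare {#6}: total 208.
Compare {#2}: total 213.
No size-1 selection does better; minimum is 206.

206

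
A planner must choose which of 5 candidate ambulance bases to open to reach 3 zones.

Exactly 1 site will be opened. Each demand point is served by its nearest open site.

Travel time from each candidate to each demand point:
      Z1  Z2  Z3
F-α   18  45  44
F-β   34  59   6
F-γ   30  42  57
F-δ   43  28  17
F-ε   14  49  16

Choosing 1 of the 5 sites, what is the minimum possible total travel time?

Open {F-ε}.
  Z1→F-ε 14, Z2→F-ε 49, Z3→F-ε 16  ⇒ total 79.
Compare {F-δ}: total 88.
Compare {F-β}: total 99.
No size-1 selection does better; minimum is 79.

79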